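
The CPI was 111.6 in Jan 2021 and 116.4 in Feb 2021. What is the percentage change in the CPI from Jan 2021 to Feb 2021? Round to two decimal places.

4.30%

Change = (116.4 − 111.6) / 111.6 × 100
       = 4.8 / 111.6 × 100 = 4.3011%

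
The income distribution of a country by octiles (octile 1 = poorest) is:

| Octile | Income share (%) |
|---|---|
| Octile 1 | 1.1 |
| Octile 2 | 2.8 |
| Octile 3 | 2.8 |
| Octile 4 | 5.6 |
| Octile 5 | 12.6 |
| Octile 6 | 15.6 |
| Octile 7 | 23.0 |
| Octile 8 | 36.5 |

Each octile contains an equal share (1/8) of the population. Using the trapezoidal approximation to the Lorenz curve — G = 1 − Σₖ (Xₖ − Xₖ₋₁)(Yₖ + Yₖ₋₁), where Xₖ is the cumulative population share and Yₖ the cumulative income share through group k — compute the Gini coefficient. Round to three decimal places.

0.493

Cumulative income shares Yₖ: 0.0110, 0.0390, 0.0670, 0.1230, 0.2490, 0.4050, 0.6350, 1.0000
Σ (Xₖ−Xₖ₋₁)(Yₖ+Yₖ₋₁) = (1/8)(0.0110+0.0000) + (1/8)(0.0390+0.0110) + (1/8)(0.0670+0.0390) + (1/8)(0.1230+0.0670) + (1/8)(0.2490+0.1230) + (1/8)(0.4050+0.2490) + (1/8)(0.6350+0.4050) + (1/8)(1.0000+0.6350)
  = 0.0014 + 0.0063 + 0.0133 + 0.0238 + 0.0465 + 0.0818 + 0.1300 + 0.2044 = 0.5072
G = 1 − 0.5072 = 0.4928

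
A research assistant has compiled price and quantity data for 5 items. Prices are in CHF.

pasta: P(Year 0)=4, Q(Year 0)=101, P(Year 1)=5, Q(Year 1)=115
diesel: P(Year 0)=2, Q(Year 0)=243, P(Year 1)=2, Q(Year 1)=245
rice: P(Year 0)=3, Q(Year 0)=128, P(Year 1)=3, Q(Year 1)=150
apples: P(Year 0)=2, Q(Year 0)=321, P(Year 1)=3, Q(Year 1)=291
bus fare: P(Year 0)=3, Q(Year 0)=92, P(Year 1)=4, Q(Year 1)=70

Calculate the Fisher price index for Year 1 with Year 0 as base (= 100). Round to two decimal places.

Laspeyres component (base-period weights):
ΣP(Year 1)Q(Year 0) = 5×101 + 2×243 + 3×128 + 3×321 + 4×92 = 505 + 486 + 384 + 963 + 368 = 2706
ΣP(Year 0)Q(Year 0) = 4×101 + 2×243 + 3×128 + 2×321 + 3×92 = 404 + 486 + 384 + 642 + 276 = 2192
L = 2706 / 2192 × 100 = 123.4489
Paasche component (current-period weights):
ΣP(Year 1)Q(Year 1) = 5×115 + 2×245 + 3×150 + 3×291 + 4×70 = 575 + 490 + 450 + 873 + 280 = 2668
ΣP(Year 0)Q(Year 1) = 4×115 + 2×245 + 3×150 + 2×291 + 3×70 = 460 + 490 + 450 + 582 + 210 = 2192
P = 2668 / 2192 × 100 = 121.7153
Fisher = √(L × P) = √(123.4489 × 121.7153) = 122.5791

122.58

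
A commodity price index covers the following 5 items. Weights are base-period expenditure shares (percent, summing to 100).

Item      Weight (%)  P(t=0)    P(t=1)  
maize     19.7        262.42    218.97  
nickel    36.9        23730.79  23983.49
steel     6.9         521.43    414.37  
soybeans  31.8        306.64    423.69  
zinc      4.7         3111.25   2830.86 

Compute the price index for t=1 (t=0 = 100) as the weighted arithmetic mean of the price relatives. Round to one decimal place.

107.4

maize: 19.7 × (218.97/262.42) = 19.7 × 0.834426 = 16.4382
nickel: 36.9 × (23983.49/23730.79) = 36.9 × 1.010649 = 37.2929
steel: 6.9 × (414.37/521.43) = 6.9 × 0.794680 = 5.4833
soybeans: 31.8 × (423.69/306.64) = 31.8 × 1.381718 = 43.9386
zinc: 4.7 × (2830.86/3111.25) = 4.7 × 0.909879 = 4.2764
Index = Σ wᵢ·(p₁ᵢ/p₀ᵢ) = 16.4382 + 37.2929 + 5.4833 + 43.9386 + 4.2764 = 107.4295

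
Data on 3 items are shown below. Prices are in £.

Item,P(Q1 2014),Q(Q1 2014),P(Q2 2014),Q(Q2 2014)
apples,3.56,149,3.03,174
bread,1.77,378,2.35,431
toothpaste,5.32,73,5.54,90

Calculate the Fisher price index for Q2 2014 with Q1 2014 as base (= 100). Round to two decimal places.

109.69

Laspeyres component (base-period weights):
ΣP(Q2 2014)Q(Q1 2014) = 3.03×149 + 2.35×378 + 5.54×73 = 451.47 + 888.3 + 404.42 = 1744.19
ΣP(Q1 2014)Q(Q1 2014) = 3.56×149 + 1.77×378 + 5.32×73 = 530.44 + 669.06 + 388.36 = 1587.86
L = 1744.19 / 1587.86 × 100 = 109.8453
Paasche component (current-period weights):
ΣP(Q2 2014)Q(Q2 2014) = 3.03×174 + 2.35×431 + 5.54×90 = 527.22 + 1012.85 + 498.6 = 2038.67
ΣP(Q1 2014)Q(Q2 2014) = 3.56×174 + 1.77×431 + 5.32×90 = 619.44 + 762.87 + 478.8 = 1861.11
P = 2038.67 / 1861.11 × 100 = 109.5405
Fisher = √(L × P) = √(109.8453 × 109.5405) = 109.6928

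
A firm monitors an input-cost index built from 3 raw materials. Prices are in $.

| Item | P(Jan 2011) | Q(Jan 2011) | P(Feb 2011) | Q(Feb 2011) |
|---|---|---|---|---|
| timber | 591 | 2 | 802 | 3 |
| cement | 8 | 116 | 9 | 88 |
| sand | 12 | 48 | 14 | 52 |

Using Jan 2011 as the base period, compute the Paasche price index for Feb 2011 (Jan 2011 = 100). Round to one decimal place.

Paasche price index uses current-period quantities as weights.
ΣP(Feb 2011)·Q(Feb 2011) = 802×3 + 9×88 + 14×52 = 2406 + 792 + 728 = 3926
ΣP(Jan 2011)·Q(Feb 2011) = 591×3 + 8×88 + 12×52 = 1773 + 704 + 624 = 3101
Index = 3926 / 3101 × 100 = 126.6043

126.6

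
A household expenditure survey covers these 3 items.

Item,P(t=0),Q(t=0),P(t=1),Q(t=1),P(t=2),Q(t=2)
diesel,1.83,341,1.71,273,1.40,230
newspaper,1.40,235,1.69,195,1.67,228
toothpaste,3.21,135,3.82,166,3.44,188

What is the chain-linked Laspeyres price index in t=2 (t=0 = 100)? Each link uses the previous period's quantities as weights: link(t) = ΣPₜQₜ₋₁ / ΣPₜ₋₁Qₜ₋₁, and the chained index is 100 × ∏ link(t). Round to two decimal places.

Link t=0→t=1:
ΣP(t=1)Q(t=0) = 1.71×341 + 1.69×235 + 3.82×135 = 583.11 + 397.15 + 515.7 = 1495.96
ΣP(t=0)Q(t=0) = 1.83×341 + 1.40×235 + 3.21×135 = 624.03 + 329 + 433.35 = 1386.38
link = 1495.96/1386.38 = 1.079040
Link t=1→t=2:
ΣP(t=2)Q(t=1) = 1.40×273 + 1.67×195 + 3.44×166 = 382.2 + 325.65 + 571.04 = 1278.89
ΣP(t=1)Q(t=1) = 1.71×273 + 1.69×195 + 3.82×166 = 466.83 + 329.55 + 634.12 = 1430.5
link = 1278.89/1430.5 = 0.894016
Chained index = 100 × 1.079040 × 0.894016 = 96.4679

96.47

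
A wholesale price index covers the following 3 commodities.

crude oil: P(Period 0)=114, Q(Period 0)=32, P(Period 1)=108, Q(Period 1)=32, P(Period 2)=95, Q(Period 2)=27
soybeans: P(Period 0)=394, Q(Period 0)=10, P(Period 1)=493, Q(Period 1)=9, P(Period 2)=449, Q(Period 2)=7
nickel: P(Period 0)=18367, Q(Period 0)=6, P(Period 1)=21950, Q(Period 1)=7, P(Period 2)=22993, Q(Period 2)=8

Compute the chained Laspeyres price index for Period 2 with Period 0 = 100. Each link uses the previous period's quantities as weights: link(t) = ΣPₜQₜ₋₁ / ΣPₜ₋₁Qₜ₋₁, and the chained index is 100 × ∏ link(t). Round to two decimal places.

123.71

Link Period 0→Period 1:
ΣP(Period 1)Q(Period 0) = 108×32 + 493×10 + 21950×6 = 3456 + 4930 + 131700 = 140086
ΣP(Period 0)Q(Period 0) = 114×32 + 394×10 + 18367×6 = 3648 + 3940 + 110202 = 117790
link = 140086/117790 = 1.189286
Link Period 1→Period 2:
ΣP(Period 2)Q(Period 1) = 95×32 + 449×9 + 22993×7 = 3040 + 4041 + 160951 = 168032
ΣP(Period 1)Q(Period 1) = 108×32 + 493×9 + 21950×7 = 3456 + 4437 + 153650 = 161543
link = 168032/161543 = 1.040169
Chained index = 100 × 1.189286 × 1.040169 = 123.7058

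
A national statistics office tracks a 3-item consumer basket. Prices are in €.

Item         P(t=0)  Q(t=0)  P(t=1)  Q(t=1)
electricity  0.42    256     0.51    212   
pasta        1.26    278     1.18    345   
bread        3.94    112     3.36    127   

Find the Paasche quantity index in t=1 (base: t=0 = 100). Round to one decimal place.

Paasche quantity index uses current-period prices as weights.
ΣP(t=1)·Q(t=1) = 0.51×212 + 1.18×345 + 3.36×127 = 108.12 + 407.1 + 426.72 = 941.94
ΣP(t=1)·Q(t=0) = 0.51×256 + 1.18×278 + 3.36×112 = 130.56 + 328.04 + 376.32 = 834.92
Index = 941.94 / 834.92 × 100 = 112.8180

112.8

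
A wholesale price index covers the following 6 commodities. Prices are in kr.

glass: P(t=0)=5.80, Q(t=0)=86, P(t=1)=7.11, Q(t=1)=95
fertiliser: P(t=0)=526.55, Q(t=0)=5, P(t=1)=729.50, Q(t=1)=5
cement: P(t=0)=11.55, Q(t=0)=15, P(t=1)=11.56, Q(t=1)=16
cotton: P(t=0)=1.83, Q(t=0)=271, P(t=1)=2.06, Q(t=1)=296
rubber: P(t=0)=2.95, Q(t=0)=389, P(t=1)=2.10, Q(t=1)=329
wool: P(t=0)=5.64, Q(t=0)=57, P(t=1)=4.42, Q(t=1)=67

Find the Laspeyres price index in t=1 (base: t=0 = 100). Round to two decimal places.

Laspeyres price index uses base-period quantities as weights.
ΣP(t=1)·Q(t=0) = 7.11×86 + 729.50×5 + 11.56×15 + 2.06×271 + 2.10×389 + 4.42×57 = 611.46 + 3647.5 + 173.4 + 558.26 + 816.9 + 251.94 = 6059.46
ΣP(t=0)·Q(t=0) = 5.80×86 + 526.55×5 + 11.55×15 + 1.83×271 + 2.95×389 + 5.64×57 = 498.8 + 2632.75 + 173.25 + 495.93 + 1147.55 + 321.48 = 5269.76
Index = 6059.46 / 5269.76 × 100 = 114.9855

114.99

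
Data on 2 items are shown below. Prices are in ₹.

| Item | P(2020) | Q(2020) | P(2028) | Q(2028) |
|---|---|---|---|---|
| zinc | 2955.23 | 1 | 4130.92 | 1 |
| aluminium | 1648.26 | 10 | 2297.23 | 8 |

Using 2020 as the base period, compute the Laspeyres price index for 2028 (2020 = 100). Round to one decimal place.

139.4

Laspeyres price index uses base-period quantities as weights.
ΣP(2028)·Q(2020) = 4130.92×1 + 2297.23×10 = 4130.92 + 22972.3 = 27103.22
ΣP(2020)·Q(2020) = 2955.23×1 + 1648.26×10 = 2955.23 + 16482.6 = 19437.83
Index = 27103.22 / 19437.83 × 100 = 139.4354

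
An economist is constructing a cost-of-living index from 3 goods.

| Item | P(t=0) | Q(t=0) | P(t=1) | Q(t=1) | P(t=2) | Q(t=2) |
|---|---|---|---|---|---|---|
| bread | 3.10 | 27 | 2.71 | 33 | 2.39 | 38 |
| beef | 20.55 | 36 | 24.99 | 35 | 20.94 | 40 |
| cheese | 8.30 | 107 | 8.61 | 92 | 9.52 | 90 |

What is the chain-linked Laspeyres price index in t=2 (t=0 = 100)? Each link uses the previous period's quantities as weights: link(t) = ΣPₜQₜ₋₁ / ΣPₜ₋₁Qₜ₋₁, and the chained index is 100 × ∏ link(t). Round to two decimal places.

106.34

Link t=0→t=1:
ΣP(t=1)Q(t=0) = 2.71×27 + 24.99×36 + 8.61×107 = 73.17 + 899.64 + 921.27 = 1894.08
ΣP(t=0)Q(t=0) = 3.10×27 + 20.55×36 + 8.30×107 = 83.7 + 739.8 + 888.1 = 1711.6
link = 1894.08/1711.6 = 1.106614
Link t=1→t=2:
ΣP(t=2)Q(t=1) = 2.39×33 + 20.94×35 + 9.52×92 = 78.87 + 732.9 + 875.84 = 1687.61
ΣP(t=1)Q(t=1) = 2.71×33 + 24.99×35 + 8.61×92 = 89.43 + 874.65 + 792.12 = 1756.2
link = 1687.61/1756.2 = 0.960944
Chained index = 100 × 1.106614 × 0.960944 = 106.3394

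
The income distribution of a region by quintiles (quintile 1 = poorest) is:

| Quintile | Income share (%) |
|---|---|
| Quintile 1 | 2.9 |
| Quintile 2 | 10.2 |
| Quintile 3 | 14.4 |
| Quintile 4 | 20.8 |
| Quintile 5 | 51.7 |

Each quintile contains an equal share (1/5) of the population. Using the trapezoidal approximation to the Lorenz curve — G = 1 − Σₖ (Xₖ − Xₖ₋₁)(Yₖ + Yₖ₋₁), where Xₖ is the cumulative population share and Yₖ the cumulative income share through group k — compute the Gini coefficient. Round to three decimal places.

Cumulative income shares Yₖ: 0.0290, 0.1310, 0.2750, 0.4830, 1.0000
Σ (Xₖ−Xₖ₋₁)(Yₖ+Yₖ₋₁) = (1/5)(0.0290+0.0000) + (1/5)(0.1310+0.0290) + (1/5)(0.2750+0.1310) + (1/5)(0.4830+0.2750) + (1/5)(1.0000+0.4830)
  = 0.0058 + 0.0320 + 0.0812 + 0.1516 + 0.2966 = 0.5672
G = 1 − 0.5672 = 0.4328

0.433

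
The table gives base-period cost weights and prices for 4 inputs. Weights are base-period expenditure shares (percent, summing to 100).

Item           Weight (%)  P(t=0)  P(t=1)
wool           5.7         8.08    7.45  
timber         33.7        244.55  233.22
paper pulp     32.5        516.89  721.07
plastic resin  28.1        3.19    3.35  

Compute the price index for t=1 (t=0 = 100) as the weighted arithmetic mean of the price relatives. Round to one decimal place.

112.2

wool: 5.7 × (7.45/8.08) = 5.7 × 0.922030 = 5.2556
timber: 33.7 × (233.22/244.55) = 33.7 × 0.953670 = 32.1387
paper pulp: 32.5 × (721.07/516.89) = 32.5 × 1.395016 = 45.3380
plastic resin: 28.1 × (3.35/3.19) = 28.1 × 1.050157 = 29.5094
Index = Σ wᵢ·(p₁ᵢ/p₀ᵢ) = 5.2556 + 32.1387 + 45.3380 + 29.5094 = 112.2417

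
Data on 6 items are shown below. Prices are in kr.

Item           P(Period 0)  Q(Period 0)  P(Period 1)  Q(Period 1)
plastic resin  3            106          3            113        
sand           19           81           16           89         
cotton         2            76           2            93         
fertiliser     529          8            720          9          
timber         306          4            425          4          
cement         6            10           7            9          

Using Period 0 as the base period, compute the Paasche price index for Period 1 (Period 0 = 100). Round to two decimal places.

123.46

Paasche price index uses current-period quantities as weights.
ΣP(Period 1)·Q(Period 1) = 3×113 + 16×89 + 2×93 + 720×9 + 425×4 + 7×9 = 339 + 1424 + 186 + 6480 + 1700 + 63 = 10192
ΣP(Period 0)·Q(Period 1) = 3×113 + 19×89 + 2×93 + 529×9 + 306×4 + 6×9 = 339 + 1691 + 186 + 4761 + 1224 + 54 = 8255
Index = 10192 / 8255 × 100 = 123.4646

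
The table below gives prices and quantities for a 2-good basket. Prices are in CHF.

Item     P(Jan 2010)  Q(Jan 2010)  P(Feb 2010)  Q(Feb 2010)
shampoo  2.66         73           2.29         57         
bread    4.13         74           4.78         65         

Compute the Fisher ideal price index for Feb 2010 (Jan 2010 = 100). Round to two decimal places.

104.63

Laspeyres component (base-period weights):
ΣP(Feb 2010)Q(Jan 2010) = 2.29×73 + 4.78×74 = 167.17 + 353.72 = 520.89
ΣP(Jan 2010)Q(Jan 2010) = 2.66×73 + 4.13×74 = 194.18 + 305.62 = 499.8
L = 520.89 / 499.8 × 100 = 104.2197
Paasche component (current-period weights):
ΣP(Feb 2010)Q(Feb 2010) = 2.29×57 + 4.78×65 = 130.53 + 310.7 = 441.23
ΣP(Jan 2010)Q(Feb 2010) = 2.66×57 + 4.13×65 = 151.62 + 268.45 = 420.07
P = 441.23 / 420.07 × 100 = 105.0373
Fisher = √(L × P) = √(104.2197 × 105.0373) = 104.6277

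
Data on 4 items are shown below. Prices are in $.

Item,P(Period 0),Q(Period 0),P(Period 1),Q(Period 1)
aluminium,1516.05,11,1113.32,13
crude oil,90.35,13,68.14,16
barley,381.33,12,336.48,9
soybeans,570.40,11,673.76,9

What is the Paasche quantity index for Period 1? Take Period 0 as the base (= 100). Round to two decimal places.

Paasche quantity index uses current-period prices as weights.
ΣP(Period 1)·Q(Period 1) = 1113.32×13 + 68.14×16 + 336.48×9 + 673.76×9 = 14473.16 + 1090.24 + 3028.32 + 6063.84 = 24655.56
ΣP(Period 1)·Q(Period 0) = 1113.32×11 + 68.14×13 + 336.48×12 + 673.76×11 = 12246.52 + 885.82 + 4037.76 + 7411.36 = 24581.46
Index = 24655.56 / 24581.46 × 100 = 100.3014

100.30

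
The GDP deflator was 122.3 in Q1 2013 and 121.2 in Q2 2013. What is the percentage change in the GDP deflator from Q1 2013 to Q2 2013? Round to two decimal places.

Change = (121.2 − 122.3) / 122.3 × 100
       = -1.1 / 122.3 × 100 = -0.8994%

-0.90%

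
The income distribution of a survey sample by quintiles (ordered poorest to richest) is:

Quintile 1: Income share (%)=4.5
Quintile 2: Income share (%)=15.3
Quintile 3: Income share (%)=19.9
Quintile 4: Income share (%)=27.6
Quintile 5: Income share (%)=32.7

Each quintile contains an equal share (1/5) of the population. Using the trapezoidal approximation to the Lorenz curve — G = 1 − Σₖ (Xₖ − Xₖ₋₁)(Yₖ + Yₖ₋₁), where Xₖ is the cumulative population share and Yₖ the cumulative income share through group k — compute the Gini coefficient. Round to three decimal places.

0.275

Cumulative income shares Yₖ: 0.0450, 0.1980, 0.3970, 0.6730, 1.0000
Σ (Xₖ−Xₖ₋₁)(Yₖ+Yₖ₋₁) = (1/5)(0.0450+0.0000) + (1/5)(0.1980+0.0450) + (1/5)(0.3970+0.1980) + (1/5)(0.6730+0.3970) + (1/5)(1.0000+0.6730)
  = 0.0090 + 0.0486 + 0.1190 + 0.2140 + 0.3346 = 0.7252
G = 1 − 0.7252 = 0.2748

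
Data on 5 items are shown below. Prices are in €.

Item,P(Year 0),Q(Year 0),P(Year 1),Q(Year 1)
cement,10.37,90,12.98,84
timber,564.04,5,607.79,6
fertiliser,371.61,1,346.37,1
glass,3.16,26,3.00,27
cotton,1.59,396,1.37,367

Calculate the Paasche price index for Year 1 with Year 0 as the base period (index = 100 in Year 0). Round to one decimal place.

Paasche price index uses current-period quantities as weights.
ΣP(Year 1)·Q(Year 1) = 12.98×84 + 607.79×6 + 346.37×1 + 3.00×27 + 1.37×367 = 1090.32 + 3646.74 + 346.37 + 81 + 502.79 = 5667.22
ΣP(Year 0)·Q(Year 1) = 10.37×84 + 564.04×6 + 371.61×1 + 3.16×27 + 1.59×367 = 871.08 + 3384.24 + 371.61 + 85.32 + 583.53 = 5295.78
Index = 5667.22 / 5295.78 × 100 = 107.0139

107.0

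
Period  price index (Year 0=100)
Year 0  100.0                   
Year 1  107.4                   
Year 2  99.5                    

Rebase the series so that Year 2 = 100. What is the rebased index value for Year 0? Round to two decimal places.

100.50

Rebased(Year 0) = 100.0 / 99.5 × 100 = 100.5025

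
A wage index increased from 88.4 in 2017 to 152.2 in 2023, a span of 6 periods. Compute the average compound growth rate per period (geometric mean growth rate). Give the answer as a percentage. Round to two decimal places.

Growth factor = (152.2/88.4)^(1/6) = (1.721719)^(1/6) = 1.094781
Growth rate = 1.094781 − 1 = 0.094781 = 9.4781%

9.48%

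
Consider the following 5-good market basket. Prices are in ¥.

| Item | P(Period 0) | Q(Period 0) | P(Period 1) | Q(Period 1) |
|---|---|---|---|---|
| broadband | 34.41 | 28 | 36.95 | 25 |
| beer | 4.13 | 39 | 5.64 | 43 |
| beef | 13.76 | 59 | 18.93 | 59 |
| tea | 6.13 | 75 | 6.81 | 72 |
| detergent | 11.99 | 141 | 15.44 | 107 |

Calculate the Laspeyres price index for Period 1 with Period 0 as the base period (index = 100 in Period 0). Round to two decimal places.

Laspeyres price index uses base-period quantities as weights.
ΣP(Period 1)·Q(Period 0) = 36.95×28 + 5.64×39 + 18.93×59 + 6.81×75 + 15.44×141 = 1034.6 + 219.96 + 1116.87 + 510.75 + 2177.04 = 5059.22
ΣP(Period 0)·Q(Period 0) = 34.41×28 + 4.13×39 + 13.76×59 + 6.13×75 + 11.99×141 = 963.48 + 161.07 + 811.84 + 459.75 + 1690.59 = 4086.73
Index = 5059.22 / 4086.73 × 100 = 123.7963

123.80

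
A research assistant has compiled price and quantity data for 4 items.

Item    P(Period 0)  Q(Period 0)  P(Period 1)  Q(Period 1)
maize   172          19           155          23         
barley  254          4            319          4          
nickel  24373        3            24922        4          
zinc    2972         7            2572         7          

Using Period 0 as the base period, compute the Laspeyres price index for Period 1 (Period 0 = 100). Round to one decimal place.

Laspeyres price index uses base-period quantities as weights.
ΣP(Period 1)·Q(Period 0) = 155×19 + 319×4 + 24922×3 + 2572×7 = 2945 + 1276 + 74766 + 18004 = 96991
ΣP(Period 0)·Q(Period 0) = 172×19 + 254×4 + 24373×3 + 2972×7 = 3268 + 1016 + 73119 + 20804 = 98207
Index = 96991 / 98207 × 100 = 98.7618

98.8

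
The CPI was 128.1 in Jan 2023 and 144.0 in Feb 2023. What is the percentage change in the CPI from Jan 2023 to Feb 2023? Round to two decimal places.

12.41%

Change = (144.0 − 128.1) / 128.1 × 100
       = 15.9 / 128.1 × 100 = 12.4122%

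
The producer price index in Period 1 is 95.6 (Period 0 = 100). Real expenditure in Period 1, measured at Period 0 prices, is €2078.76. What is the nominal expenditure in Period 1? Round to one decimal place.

1987.3

Nominal = Real × (Index/100) = 2078.76 × (95.6/100)
        = 2078.76 × 0.956 = 1987.2946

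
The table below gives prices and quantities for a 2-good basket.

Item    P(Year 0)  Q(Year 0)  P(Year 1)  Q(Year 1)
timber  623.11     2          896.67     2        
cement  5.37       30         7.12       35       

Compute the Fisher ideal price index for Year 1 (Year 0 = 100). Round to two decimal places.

142.51

Laspeyres component (base-period weights):
ΣP(Year 1)Q(Year 0) = 896.67×2 + 7.12×30 = 1793.34 + 213.6 = 2006.94
ΣP(Year 0)Q(Year 0) = 623.11×2 + 5.37×30 = 1246.22 + 161.1 = 1407.32
L = 2006.94 / 1407.32 × 100 = 142.6072
Paasche component (current-period weights):
ΣP(Year 1)Q(Year 1) = 896.67×2 + 7.12×35 = 1793.34 + 249.2 = 2042.54
ΣP(Year 0)Q(Year 1) = 623.11×2 + 5.37×35 = 1246.22 + 187.95 = 1434.17
P = 2042.54 / 1434.17 × 100 = 142.4197
Fisher = √(L × P) = √(142.6072 × 142.4197) = 142.5134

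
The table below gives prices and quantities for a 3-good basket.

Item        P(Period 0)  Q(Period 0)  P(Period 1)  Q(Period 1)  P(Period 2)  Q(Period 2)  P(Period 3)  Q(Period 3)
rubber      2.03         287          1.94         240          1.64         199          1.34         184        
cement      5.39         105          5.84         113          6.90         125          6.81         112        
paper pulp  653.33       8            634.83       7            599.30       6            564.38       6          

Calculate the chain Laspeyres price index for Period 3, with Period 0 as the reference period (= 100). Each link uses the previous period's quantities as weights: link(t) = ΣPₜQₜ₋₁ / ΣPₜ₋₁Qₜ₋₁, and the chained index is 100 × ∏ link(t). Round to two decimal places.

Link Period 0→Period 1:
ΣP(Period 1)Q(Period 0) = 1.94×287 + 5.84×105 + 634.83×8 = 556.78 + 613.2 + 5078.64 = 6248.62
ΣP(Period 0)Q(Period 0) = 2.03×287 + 5.39×105 + 653.33×8 = 582.61 + 565.95 + 5226.64 = 6375.2
link = 6248.62/6375.2 = 0.980145
Link Period 1→Period 2:
ΣP(Period 2)Q(Period 1) = 1.64×240 + 6.90×113 + 599.30×7 = 393.6 + 779.7 + 4195.1 = 5368.4
ΣP(Period 1)Q(Period 1) = 1.94×240 + 5.84×113 + 634.83×7 = 465.6 + 659.92 + 4443.81 = 5569.33
link = 5368.4/5569.33 = 0.963922
Link Period 2→Period 3:
ΣP(Period 3)Q(Period 2) = 1.34×199 + 6.81×125 + 564.38×6 = 266.66 + 851.25 + 3386.28 = 4504.19
ΣP(Period 2)Q(Period 2) = 1.64×199 + 6.90×125 + 599.30×6 = 326.36 + 862.5 + 3595.8 = 4784.66
link = 4504.19/4784.66 = 0.941381
Chained index = 100 × 0.980145 × 0.963922 × 0.941381 = 88.9401

88.94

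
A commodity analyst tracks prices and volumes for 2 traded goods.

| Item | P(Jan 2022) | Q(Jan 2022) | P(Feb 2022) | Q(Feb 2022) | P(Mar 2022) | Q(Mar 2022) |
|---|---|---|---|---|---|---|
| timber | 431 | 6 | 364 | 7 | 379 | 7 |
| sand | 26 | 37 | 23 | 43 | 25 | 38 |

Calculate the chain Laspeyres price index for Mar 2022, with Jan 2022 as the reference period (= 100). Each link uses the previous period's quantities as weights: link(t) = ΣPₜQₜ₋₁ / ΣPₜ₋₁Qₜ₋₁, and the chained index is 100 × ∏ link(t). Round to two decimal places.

Link Jan 2022→Feb 2022:
ΣP(Feb 2022)Q(Jan 2022) = 364×6 + 23×37 = 2184 + 851 = 3035
ΣP(Jan 2022)Q(Jan 2022) = 431×6 + 26×37 = 2586 + 962 = 3548
link = 3035/3548 = 0.855411
Link Feb 2022→Mar 2022:
ΣP(Mar 2022)Q(Feb 2022) = 379×7 + 25×43 = 2653 + 1075 = 3728
ΣP(Feb 2022)Q(Feb 2022) = 364×7 + 23×43 = 2548 + 989 = 3537
link = 3728/3537 = 1.054001
Chained index = 100 × 0.855411 × 1.054001 = 90.1604

90.16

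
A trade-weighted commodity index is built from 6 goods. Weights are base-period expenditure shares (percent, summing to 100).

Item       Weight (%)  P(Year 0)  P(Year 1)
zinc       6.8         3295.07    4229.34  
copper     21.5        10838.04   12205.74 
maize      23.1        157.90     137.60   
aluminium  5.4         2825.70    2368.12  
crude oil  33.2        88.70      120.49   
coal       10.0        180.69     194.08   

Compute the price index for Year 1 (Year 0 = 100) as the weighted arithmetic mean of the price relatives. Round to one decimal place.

zinc: 6.8 × (4229.34/3295.07) = 6.8 × 1.283536 = 8.7280
copper: 21.5 × (12205.74/10838.04) = 21.5 × 1.126194 = 24.2132
maize: 23.1 × (137.60/157.90) = 23.1 × 0.871438 = 20.1302
aluminium: 5.4 × (2368.12/2825.70) = 5.4 × 0.838065 = 4.5256
crude oil: 33.2 × (120.49/88.70) = 33.2 × 1.358399 = 45.0989
coal: 10.0 × (194.08/180.69) = 10.0 × 1.074105 = 10.7410
Index = Σ wᵢ·(p₁ᵢ/p₀ᵢ) = 8.7280 + 24.2132 + 20.1302 + 4.5256 + 45.0989 + 10.7410 = 113.4369

113.4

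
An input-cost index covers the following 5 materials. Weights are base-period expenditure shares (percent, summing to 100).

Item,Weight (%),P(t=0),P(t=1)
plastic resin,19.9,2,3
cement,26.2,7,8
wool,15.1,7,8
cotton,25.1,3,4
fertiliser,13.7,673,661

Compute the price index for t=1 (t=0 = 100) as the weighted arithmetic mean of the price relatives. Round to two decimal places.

plastic resin: 19.9 × (3/2) = 19.9 × 1.500000 = 29.8500
cement: 26.2 × (8/7) = 26.2 × 1.142857 = 29.9429
wool: 15.1 × (8/7) = 15.1 × 1.142857 = 17.2571
cotton: 25.1 × (4/3) = 25.1 × 1.333333 = 33.4667
fertiliser: 13.7 × (661/673) = 13.7 × 0.982169 = 13.4557
Index = Σ wᵢ·(p₁ᵢ/p₀ᵢ) = 29.8500 + 29.9429 + 17.2571 + 33.4667 + 13.4557 = 123.9724

123.97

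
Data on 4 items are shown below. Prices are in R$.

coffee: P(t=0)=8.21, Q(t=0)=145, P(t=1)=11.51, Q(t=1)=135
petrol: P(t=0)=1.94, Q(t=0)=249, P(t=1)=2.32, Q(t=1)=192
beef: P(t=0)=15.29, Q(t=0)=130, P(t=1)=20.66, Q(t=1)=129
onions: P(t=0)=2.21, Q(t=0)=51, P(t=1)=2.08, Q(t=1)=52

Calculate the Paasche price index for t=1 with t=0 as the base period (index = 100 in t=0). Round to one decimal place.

Paasche price index uses current-period quantities as weights.
ΣP(t=1)·Q(t=1) = 11.51×135 + 2.32×192 + 20.66×129 + 2.08×52 = 1553.85 + 445.44 + 2665.14 + 108.16 = 4772.59
ΣP(t=0)·Q(t=1) = 8.21×135 + 1.94×192 + 15.29×129 + 2.21×52 = 1108.35 + 372.48 + 1972.41 + 114.92 = 3568.16
Index = 4772.59 / 3568.16 × 100 = 133.7549

133.8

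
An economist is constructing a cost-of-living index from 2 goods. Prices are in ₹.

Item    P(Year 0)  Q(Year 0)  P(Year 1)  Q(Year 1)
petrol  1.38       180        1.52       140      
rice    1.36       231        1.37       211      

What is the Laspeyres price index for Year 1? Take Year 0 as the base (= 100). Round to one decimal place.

Laspeyres price index uses base-period quantities as weights.
ΣP(Year 1)·Q(Year 0) = 1.52×180 + 1.37×231 = 273.6 + 316.47 = 590.07
ΣP(Year 0)·Q(Year 0) = 1.38×180 + 1.36×231 = 248.4 + 314.16 = 562.56
Index = 590.07 / 562.56 × 100 = 104.8901

104.9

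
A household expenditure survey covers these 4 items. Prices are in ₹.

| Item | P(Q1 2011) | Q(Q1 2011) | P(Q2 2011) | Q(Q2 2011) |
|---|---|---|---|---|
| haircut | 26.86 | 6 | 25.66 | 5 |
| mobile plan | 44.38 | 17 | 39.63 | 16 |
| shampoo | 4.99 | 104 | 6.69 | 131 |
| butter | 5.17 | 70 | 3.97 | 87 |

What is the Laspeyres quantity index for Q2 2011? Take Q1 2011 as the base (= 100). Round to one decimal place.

108.4

Laspeyres quantity index uses base-period prices as weights.
ΣP(Q1 2011)·Q(Q2 2011) = 26.86×5 + 44.38×16 + 4.99×131 + 5.17×87 = 134.3 + 710.08 + 653.69 + 449.79 = 1947.86
ΣP(Q1 2011)·Q(Q1 2011) = 26.86×6 + 44.38×17 + 4.99×104 + 5.17×70 = 161.16 + 754.46 + 518.96 + 361.9 = 1796.48
Index = 1947.86 / 1796.48 × 100 = 108.4265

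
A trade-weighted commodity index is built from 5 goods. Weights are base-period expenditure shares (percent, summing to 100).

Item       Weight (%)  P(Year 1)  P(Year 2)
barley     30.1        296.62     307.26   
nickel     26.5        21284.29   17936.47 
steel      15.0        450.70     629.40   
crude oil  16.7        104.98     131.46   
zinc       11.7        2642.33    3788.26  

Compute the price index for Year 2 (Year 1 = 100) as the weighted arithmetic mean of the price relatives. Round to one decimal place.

barley: 30.1 × (307.26/296.62) = 30.1 × 1.035871 = 31.1797
nickel: 26.5 × (17936.47/21284.29) = 26.5 × 0.842709 = 22.3318
steel: 15.0 × (629.40/450.70) = 15.0 × 1.396494 = 20.9474
crude oil: 16.7 × (131.46/104.98) = 16.7 × 1.252239 = 20.9124
zinc: 11.7 × (3788.26/2642.33) = 11.7 × 1.433682 = 16.7741
Index = Σ wᵢ·(p₁ᵢ/p₀ᵢ) = 31.1797 + 22.3318 + 20.9474 + 20.9124 + 16.7741 = 112.1454

112.1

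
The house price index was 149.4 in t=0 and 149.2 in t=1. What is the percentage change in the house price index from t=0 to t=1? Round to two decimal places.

Change = (149.2 − 149.4) / 149.4 × 100
       = -0.2 / 149.4 × 100 = -0.1339%

-0.13%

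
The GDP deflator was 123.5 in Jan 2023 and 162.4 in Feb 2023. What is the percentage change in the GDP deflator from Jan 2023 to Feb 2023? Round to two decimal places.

Change = (162.4 − 123.5) / 123.5 × 100
       = 38.9 / 123.5 × 100 = 31.4980%

31.50%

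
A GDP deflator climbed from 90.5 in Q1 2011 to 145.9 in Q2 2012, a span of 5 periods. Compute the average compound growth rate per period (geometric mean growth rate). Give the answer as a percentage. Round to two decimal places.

10.02%

Growth factor = (145.9/90.5)^(1/5) = (1.612155)^(1/5) = 1.100225
Growth rate = 1.100225 − 1 = 0.100225 = 10.0225%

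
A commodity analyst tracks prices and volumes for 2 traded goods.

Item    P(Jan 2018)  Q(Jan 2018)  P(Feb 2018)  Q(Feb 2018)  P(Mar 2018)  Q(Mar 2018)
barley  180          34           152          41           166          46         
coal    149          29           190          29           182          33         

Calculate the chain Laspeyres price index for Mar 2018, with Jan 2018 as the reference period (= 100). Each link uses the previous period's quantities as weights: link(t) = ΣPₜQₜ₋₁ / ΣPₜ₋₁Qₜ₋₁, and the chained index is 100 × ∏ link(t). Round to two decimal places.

105.25

Link Jan 2018→Feb 2018:
ΣP(Feb 2018)Q(Jan 2018) = 152×34 + 190×29 = 5168 + 5510 = 10678
ΣP(Jan 2018)Q(Jan 2018) = 180×34 + 149×29 = 6120 + 4321 = 10441
link = 10678/10441 = 1.022699
Link Feb 2018→Mar 2018:
ΣP(Mar 2018)Q(Feb 2018) = 166×41 + 182×29 = 6806 + 5278 = 12084
ΣP(Feb 2018)Q(Feb 2018) = 152×41 + 190×29 = 6232 + 5510 = 11742
link = 12084/11742 = 1.029126
Chained index = 100 × 1.022699 × 1.029126 = 105.2486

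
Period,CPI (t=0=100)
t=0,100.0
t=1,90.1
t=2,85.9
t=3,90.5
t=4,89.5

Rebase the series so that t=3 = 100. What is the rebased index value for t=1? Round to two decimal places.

Rebased(t=1) = 90.1 / 90.5 × 100 = 99.5580

99.56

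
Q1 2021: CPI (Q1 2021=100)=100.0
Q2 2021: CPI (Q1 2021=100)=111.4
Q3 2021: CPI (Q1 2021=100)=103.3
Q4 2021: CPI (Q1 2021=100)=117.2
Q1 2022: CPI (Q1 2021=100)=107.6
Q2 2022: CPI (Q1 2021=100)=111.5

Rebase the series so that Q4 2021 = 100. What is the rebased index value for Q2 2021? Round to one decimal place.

95.1

Rebased(Q2 2021) = 111.4 / 117.2 × 100 = 95.0512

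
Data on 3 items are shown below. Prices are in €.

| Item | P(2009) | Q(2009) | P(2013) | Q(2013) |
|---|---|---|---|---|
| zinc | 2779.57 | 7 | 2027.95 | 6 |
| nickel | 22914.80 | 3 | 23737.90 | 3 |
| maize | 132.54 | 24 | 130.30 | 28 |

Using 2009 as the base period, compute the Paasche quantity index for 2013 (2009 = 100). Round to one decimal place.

98.3

Paasche quantity index uses current-period prices as weights.
ΣP(2013)·Q(2013) = 2027.95×6 + 23737.90×3 + 130.30×28 = 12167.7 + 71213.7 + 3648.4 = 87029.8
ΣP(2013)·Q(2009) = 2027.95×7 + 23737.90×3 + 130.30×24 = 14195.65 + 71213.7 + 3127.2 = 88536.55
Index = 87029.8 / 88536.55 × 100 = 98.2982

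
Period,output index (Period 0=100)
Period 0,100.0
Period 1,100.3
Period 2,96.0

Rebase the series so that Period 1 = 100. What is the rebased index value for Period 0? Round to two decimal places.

99.70

Rebased(Period 0) = 100.0 / 100.3 × 100 = 99.7009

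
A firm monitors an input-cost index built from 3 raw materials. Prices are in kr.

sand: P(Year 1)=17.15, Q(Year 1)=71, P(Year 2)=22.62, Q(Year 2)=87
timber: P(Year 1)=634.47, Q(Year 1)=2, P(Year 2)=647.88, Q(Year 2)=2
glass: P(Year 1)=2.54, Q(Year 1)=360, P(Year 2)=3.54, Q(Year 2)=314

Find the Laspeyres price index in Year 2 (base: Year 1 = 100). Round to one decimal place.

Laspeyres price index uses base-period quantities as weights.
ΣP(Year 2)·Q(Year 1) = 22.62×71 + 647.88×2 + 3.54×360 = 1606.02 + 1295.76 + 1274.4 = 4176.18
ΣP(Year 1)·Q(Year 1) = 17.15×71 + 634.47×2 + 2.54×360 = 1217.65 + 1268.94 + 914.4 = 3400.99
Index = 4176.18 / 3400.99 × 100 = 122.7931

122.8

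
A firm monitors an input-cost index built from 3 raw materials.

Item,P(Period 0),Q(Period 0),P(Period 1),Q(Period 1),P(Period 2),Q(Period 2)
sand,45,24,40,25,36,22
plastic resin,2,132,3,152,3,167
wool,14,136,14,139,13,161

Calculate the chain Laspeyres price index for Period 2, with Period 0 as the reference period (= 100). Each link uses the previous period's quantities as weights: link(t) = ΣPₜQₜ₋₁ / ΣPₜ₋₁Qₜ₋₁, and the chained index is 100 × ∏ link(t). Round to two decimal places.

Link Period 0→Period 1:
ΣP(Period 1)Q(Period 0) = 40×24 + 3×132 + 14×136 = 960 + 396 + 1904 = 3260
ΣP(Period 0)Q(Period 0) = 45×24 + 2×132 + 14×136 = 1080 + 264 + 1904 = 3248
link = 3260/3248 = 1.003695
Link Period 1→Period 2:
ΣP(Period 2)Q(Period 1) = 36×25 + 3×152 + 13×139 = 900 + 456 + 1807 = 3163
ΣP(Period 1)Q(Period 1) = 40×25 + 3×152 + 14×139 = 1000 + 456 + 1946 = 3402
link = 3163/3402 = 0.929747
Chained index = 100 × 1.003695 × 0.929747 = 93.3182

93.32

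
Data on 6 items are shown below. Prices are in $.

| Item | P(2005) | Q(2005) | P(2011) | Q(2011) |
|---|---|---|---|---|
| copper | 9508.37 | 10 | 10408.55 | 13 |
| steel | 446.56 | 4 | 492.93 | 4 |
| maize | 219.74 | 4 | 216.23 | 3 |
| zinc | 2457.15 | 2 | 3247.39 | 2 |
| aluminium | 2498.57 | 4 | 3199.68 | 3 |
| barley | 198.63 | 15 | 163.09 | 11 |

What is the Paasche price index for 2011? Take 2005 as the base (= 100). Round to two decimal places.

110.79

Paasche price index uses current-period quantities as weights.
ΣP(2011)·Q(2011) = 10408.55×13 + 492.93×4 + 216.23×3 + 3247.39×2 + 3199.68×3 + 163.09×11 = 135311.15 + 1971.72 + 648.69 + 6494.78 + 9599.04 + 1793.99 = 155819.37
ΣP(2005)·Q(2011) = 9508.37×13 + 446.56×4 + 219.74×3 + 2457.15×2 + 2498.57×3 + 198.63×11 = 123608.81 + 1786.24 + 659.22 + 4914.3 + 7495.71 + 2184.93 = 140649.21
Index = 155819.37 / 140649.21 × 100 = 110.7858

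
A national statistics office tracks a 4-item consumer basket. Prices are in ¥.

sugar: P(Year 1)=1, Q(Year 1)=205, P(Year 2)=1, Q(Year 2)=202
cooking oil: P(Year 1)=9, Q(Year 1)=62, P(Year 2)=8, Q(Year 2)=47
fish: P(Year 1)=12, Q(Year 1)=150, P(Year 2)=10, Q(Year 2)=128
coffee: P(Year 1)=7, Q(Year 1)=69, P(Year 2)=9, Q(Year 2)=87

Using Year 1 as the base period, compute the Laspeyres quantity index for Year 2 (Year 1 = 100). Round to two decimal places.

Laspeyres quantity index uses base-period prices as weights.
ΣP(Year 1)·Q(Year 2) = 1×202 + 9×47 + 12×128 + 7×87 = 202 + 423 + 1536 + 609 = 2770
ΣP(Year 1)·Q(Year 1) = 1×205 + 9×62 + 12×150 + 7×69 = 205 + 558 + 1800 + 483 = 3046
Index = 2770 / 3046 × 100 = 90.9389

90.94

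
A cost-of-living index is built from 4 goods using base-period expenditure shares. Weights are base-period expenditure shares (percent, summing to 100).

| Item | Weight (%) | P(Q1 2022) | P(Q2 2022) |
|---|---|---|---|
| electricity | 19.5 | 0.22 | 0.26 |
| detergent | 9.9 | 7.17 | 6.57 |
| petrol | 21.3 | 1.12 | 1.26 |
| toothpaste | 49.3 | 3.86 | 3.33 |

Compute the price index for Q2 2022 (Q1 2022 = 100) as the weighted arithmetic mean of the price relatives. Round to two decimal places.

98.61

electricity: 19.5 × (0.26/0.22) = 19.5 × 1.181818 = 23.0455
detergent: 9.9 × (6.57/7.17) = 9.9 × 0.916318 = 9.0715
petrol: 21.3 × (1.26/1.12) = 21.3 × 1.125000 = 23.9625
toothpaste: 49.3 × (3.33/3.86) = 49.3 × 0.862694 = 42.5308
Index = Σ wᵢ·(p₁ᵢ/p₀ᵢ) = 23.0455 + 9.0715 + 23.9625 + 42.5308 = 98.6103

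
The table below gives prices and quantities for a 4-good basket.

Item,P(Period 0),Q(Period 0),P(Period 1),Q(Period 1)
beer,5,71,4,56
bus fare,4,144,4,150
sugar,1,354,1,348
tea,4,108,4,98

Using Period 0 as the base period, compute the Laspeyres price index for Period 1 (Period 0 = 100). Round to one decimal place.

95.9

Laspeyres price index uses base-period quantities as weights.
ΣP(Period 1)·Q(Period 0) = 4×71 + 4×144 + 1×354 + 4×108 = 284 + 576 + 354 + 432 = 1646
ΣP(Period 0)·Q(Period 0) = 5×71 + 4×144 + 1×354 + 4×108 = 355 + 576 + 354 + 432 = 1717
Index = 1646 / 1717 × 100 = 95.8649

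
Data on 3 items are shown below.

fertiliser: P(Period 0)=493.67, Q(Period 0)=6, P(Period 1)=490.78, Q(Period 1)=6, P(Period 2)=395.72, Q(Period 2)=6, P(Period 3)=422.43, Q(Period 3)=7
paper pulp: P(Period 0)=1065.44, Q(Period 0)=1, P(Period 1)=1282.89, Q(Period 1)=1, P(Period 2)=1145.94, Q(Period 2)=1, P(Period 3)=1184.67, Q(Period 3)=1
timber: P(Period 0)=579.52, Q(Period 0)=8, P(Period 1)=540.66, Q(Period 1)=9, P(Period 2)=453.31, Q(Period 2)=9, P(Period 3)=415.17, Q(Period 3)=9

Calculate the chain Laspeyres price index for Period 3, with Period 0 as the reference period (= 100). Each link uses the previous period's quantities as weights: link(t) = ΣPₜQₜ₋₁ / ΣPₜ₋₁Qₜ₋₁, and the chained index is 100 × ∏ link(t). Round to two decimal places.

Link Period 0→Period 1:
ΣP(Period 1)Q(Period 0) = 490.78×6 + 1282.89×1 + 540.66×8 = 2944.68 + 1282.89 + 4325.28 = 8552.85
ΣP(Period 0)Q(Period 0) = 493.67×6 + 1065.44×1 + 579.52×8 = 2962.02 + 1065.44 + 4636.16 = 8663.62
link = 8552.85/8663.62 = 0.987214
Link Period 1→Period 2:
ΣP(Period 2)Q(Period 1) = 395.72×6 + 1145.94×1 + 453.31×9 = 2374.32 + 1145.94 + 4079.79 = 7600.05
ΣP(Period 1)Q(Period 1) = 490.78×6 + 1282.89×1 + 540.66×9 = 2944.68 + 1282.89 + 4865.94 = 9093.51
link = 7600.05/9093.51 = 0.835766
Link Period 2→Period 3:
ΣP(Period 3)Q(Period 2) = 422.43×6 + 1184.67×1 + 415.17×9 = 2534.58 + 1184.67 + 3736.53 = 7455.78
ΣP(Period 2)Q(Period 2) = 395.72×6 + 1145.94×1 + 453.31×9 = 2374.32 + 1145.94 + 4079.79 = 7600.05
link = 7455.78/7600.05 = 0.981017
Chained index = 100 × 0.987214 × 0.835766 × 0.981017 = 80.9418

80.94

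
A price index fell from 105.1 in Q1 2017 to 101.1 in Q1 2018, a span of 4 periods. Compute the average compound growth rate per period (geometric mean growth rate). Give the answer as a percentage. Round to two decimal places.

Growth factor = (101.1/105.1)^(1/4) = (0.961941)^(1/4) = 0.990346
Growth rate = 0.990346 − 1 = -0.009654 = -0.9654%

-0.97%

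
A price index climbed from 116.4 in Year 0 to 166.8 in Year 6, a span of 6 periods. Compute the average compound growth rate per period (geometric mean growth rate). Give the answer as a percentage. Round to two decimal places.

6.18%

Growth factor = (166.8/116.4)^(1/6) = (1.432990)^(1/6) = 1.061795
Growth rate = 1.061795 − 1 = 0.061795 = 6.1795%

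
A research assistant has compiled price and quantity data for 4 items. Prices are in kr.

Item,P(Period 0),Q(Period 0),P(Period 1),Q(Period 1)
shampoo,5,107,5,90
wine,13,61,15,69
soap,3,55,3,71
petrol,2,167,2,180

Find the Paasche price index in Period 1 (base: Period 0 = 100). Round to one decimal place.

107.2

Paasche price index uses current-period quantities as weights.
ΣP(Period 1)·Q(Period 1) = 5×90 + 15×69 + 3×71 + 2×180 = 450 + 1035 + 213 + 360 = 2058
ΣP(Period 0)·Q(Period 1) = 5×90 + 13×69 + 3×71 + 2×180 = 450 + 897 + 213 + 360 = 1920
Index = 2058 / 1920 × 100 = 107.1875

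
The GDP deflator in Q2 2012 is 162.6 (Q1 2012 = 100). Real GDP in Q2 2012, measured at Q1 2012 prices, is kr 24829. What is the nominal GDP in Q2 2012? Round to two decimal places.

40371.95

Nominal = Real × (Index/100) = 24829 × (162.6/100)
        = 24829 × 1.626 = 40371.9540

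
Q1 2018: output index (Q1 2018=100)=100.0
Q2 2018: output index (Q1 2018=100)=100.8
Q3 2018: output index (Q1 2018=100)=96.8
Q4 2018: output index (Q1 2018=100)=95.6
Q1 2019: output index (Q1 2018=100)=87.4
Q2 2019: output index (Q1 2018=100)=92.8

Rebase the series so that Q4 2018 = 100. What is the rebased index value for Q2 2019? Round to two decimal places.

97.07

Rebased(Q2 2019) = 92.8 / 95.6 × 100 = 97.0711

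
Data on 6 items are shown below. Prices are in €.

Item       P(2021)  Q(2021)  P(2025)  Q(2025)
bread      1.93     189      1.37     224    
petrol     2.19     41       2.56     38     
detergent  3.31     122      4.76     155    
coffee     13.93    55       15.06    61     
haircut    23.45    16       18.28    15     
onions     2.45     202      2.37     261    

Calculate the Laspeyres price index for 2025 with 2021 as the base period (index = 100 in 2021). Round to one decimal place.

102.0

Laspeyres price index uses base-period quantities as weights.
ΣP(2025)·Q(2021) = 1.37×189 + 2.56×41 + 4.76×122 + 15.06×55 + 18.28×16 + 2.37×202 = 258.93 + 104.96 + 580.72 + 828.3 + 292.48 + 478.74 = 2544.13
ΣP(2021)·Q(2021) = 1.93×189 + 2.19×41 + 3.31×122 + 13.93×55 + 23.45×16 + 2.45×202 = 364.77 + 89.79 + 403.82 + 766.15 + 375.2 + 494.9 = 2494.63
Index = 2544.13 / 2494.63 × 100 = 101.9843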